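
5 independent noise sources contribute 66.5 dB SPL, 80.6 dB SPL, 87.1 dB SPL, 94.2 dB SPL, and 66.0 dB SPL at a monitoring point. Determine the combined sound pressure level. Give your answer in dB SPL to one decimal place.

95.1 dB SPL

Incoherent sources combine by intensity addition: L_total = 10·log₁₀(Σ 10^(L_i/10)).
Σ 10^(L/10) = 10^(66.5/10) + 10^(80.6/10) + 10^(87.1/10) + 10^(94.2/10) + 10^(66.0/10) = 3.266e+09.
L_total = 10·log₁₀(3.266e+09) = 95.14 dB SPL.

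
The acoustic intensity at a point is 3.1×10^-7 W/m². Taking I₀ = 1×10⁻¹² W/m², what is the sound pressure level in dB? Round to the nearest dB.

55 dB

L = 10·log₁₀(I/I₀) = 10·log₁₀(3.1×10^-7/10⁻¹²) = 10·log₁₀(3.1×10^5).
L = 10·(0.4914 + 5) = 54.91 dB.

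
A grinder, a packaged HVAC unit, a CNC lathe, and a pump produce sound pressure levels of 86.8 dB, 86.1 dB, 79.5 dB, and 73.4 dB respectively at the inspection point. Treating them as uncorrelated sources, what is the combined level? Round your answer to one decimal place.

90.0 dB

Incoherent sources combine by intensity addition: L_total = 10·log₁₀(Σ 10^(L_i/10)).
Σ 10^(L/10) = 10^(86.8/10) + 10^(86.1/10) + 10^(79.5/10) + 10^(73.4/10) = 9.970e+08.
L_total = 10·log₁₀(9.970e+08) = 89.99 dB.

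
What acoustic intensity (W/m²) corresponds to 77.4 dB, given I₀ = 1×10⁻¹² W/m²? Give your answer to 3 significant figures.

L = 10·log₁₀(I/I₀) ⇒ I = I₀·10^(L/10) = 10⁻¹² × 10^7.74.

5.50e-05 W/m²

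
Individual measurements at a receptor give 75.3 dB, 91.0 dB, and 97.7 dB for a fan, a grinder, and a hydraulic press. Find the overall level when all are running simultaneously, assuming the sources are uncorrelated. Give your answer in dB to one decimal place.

For uncorrelated sources the intensities add, so convert each level to linear form, sum, and take 10·log₁₀ of the total.
Σ 10^(L/10) = 10^(75.3/10) + 10^(91.0/10) + 10^(97.7/10) = 7.181e+09.
L_total = 10·log₁₀(7.181e+09) = 98.56 dB.

98.6 dB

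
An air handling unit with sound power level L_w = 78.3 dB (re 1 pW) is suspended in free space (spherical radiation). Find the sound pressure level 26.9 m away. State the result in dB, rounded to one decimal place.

The power spreads over a sphere of area 4π·r², so L_p = L_w − 10·log₁₀(4π·r²).
4π·r² = 9093 m², 10·log₁₀ of that is 39.587 dB.
L_p = 78.3 − 39.587 = 38.71 dB.

38.7 dB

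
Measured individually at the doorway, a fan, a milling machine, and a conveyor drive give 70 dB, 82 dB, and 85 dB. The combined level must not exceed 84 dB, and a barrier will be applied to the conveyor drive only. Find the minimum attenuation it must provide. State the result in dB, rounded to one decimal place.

5.8 dB

Fixed contribution from the other sources: Σ 10^(L/10) = 10^(70/10) + 10^(82/10) = 1.685e+08 (82.27 dB).
To meet 84 dB overall, the treated conveyor drive may contribute at most 10^(84/10) − 1.685e+08 = 8.270e+07, i.e. 79.18 dB.
Required insertion loss = 85 − 79.18 = 5.82 dB.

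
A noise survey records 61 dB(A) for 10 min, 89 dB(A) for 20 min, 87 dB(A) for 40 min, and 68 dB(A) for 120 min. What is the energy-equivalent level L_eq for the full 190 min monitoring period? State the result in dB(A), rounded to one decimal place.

82.9 dB(A)

The energy average is taken in the linear domain: L_eq = 10·log₁₀[(Σ tᵢ·10^(Lᵢ/10))/T], T = 190 min.
Σ tᵢ·10^(Lᵢ/10) = 10·10^(61/10) + 20·10^(89/10) + 40·10^(87/10) + 120·10^(68/10) = 3.670e+10.
L_eq = 10·log₁₀(3.670e+10/190) = 82.86 dB(A).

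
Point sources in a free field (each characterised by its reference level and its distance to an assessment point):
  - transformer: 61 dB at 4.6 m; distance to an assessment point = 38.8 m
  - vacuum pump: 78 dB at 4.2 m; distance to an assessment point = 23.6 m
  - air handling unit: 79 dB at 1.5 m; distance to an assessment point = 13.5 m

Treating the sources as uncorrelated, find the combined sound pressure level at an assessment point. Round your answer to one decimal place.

64.8 dB

First find each source's level at the receiver (point-source: −20·log₁₀(r/r_ref)), then combine on an intensity basis.
transformer: 61 − 20·log₁₀(38.8/4.6) = 61 − 18.52 = 42.48 dB.
vacuum pump: 78 − 20·log₁₀(23.6/4.2) = 78 − 14.99 = 63.01 dB.
air handling unit: 79 − 20·log₁₀(13.5/1.5) = 79 − 19.08 = 59.92 dB.
Σ 10^(L/10) = 2.997e+06 → L_total = 10·log₁₀(2.997e+06) = 64.77 dB.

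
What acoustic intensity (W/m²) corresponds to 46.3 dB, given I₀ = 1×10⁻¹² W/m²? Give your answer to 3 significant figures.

I/I₀ = 10^(46.3/10) = 4.266e+04, so I = 4.266e+04 × 10⁻¹² W/m².

4.27e-08 W/m²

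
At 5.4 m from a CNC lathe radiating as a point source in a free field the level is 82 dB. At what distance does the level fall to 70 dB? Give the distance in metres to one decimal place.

21.5 m

Point-source spreading drops the level by 20·log₁₀(r₂/r₁); inverting, r₂/r₁ = 10^(ΔL/20).
r₂ = 5.4·10^((82−70)/20) = 5.4·10^(12.0/20) = 21.50 m.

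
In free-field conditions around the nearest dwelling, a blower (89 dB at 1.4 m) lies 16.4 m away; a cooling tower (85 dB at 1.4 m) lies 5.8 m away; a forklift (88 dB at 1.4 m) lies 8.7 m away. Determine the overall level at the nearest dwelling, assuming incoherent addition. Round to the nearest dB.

76 dB

Apply inverse-square spreading to bring every level to the receiver, then sum 10^(L/10).
blower: 89 − 20·log₁₀(16.4/1.4) = 89 − 21.37 = 67.63 dB.
cooling tower: 85 − 20·log₁₀(5.8/1.4) = 85 − 12.35 = 72.65 dB.
forklift: 88 − 20·log₁₀(8.7/1.4) = 88 − 15.87 = 72.13 dB.
Σ 10^(L/10) = 4.055e+07 → L_total = 10·log₁₀(4.055e+07) = 76.08 dB.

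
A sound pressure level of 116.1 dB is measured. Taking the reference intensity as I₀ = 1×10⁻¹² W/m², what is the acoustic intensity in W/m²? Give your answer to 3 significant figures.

I/I₀ = 10^(116.1/10) = 4.074e+11, so I = 4.074e+11 × 10⁻¹² W/m².

0.407 W/m²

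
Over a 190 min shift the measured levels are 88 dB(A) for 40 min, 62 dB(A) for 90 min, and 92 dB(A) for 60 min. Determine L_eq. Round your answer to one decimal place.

The energy average is taken in the linear domain: L_eq = 10·log₁₀[(Σ tᵢ·10^(Lᵢ/10))/T], T = 190 min.
Σ tᵢ·10^(Lᵢ/10) = 40·10^(88/10) + 90·10^(62/10) + 60·10^(92/10) = 1.205e+11.
L_eq = 10·log₁₀(1.205e+11/190) = 88.02 dB(A).

88.0 dB(A)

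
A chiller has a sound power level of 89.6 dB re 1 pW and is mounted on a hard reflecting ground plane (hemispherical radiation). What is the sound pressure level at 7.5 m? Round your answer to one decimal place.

64.1 dB

The power spreads over a hemisphere of area 2π·r², so L_p = L_w − 10·log₁₀(2π·r²).
2π·r² = 353.4 m², 10·log₁₀ of that is 25.483 dB.
L_p = 89.6 − 25.483 = 64.12 dB.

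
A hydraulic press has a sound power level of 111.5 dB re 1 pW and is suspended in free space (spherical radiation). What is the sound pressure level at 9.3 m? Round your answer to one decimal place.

L_p = L_w − 10·log₁₀(4π·r²) with r = 9.3 m.
4π·r² = 1087 m², 10·log₁₀ of that is 30.362 dB.
L_p = 111.5 − 30.362 = 81.14 dB.

81.1 dB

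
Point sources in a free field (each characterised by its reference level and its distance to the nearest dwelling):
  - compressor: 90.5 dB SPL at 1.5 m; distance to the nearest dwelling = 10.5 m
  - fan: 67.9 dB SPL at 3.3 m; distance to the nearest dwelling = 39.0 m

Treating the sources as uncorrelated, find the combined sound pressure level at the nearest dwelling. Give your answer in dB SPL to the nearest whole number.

74 dB SPL

Apply inverse-square spreading to bring every level to the receiver, then sum 10^(L/10).
compressor: 90.5 − 20·log₁₀(10.5/1.5) = 90.5 − 16.90 = 73.60 dB SPL.
fan: 67.9 − 20·log₁₀(39.0/3.3) = 67.9 − 21.45 = 46.45 dB SPL.
Σ 10^(L/10) = 2.294e+07 → L_total = 10·log₁₀(2.294e+07) = 73.61 dB SPL.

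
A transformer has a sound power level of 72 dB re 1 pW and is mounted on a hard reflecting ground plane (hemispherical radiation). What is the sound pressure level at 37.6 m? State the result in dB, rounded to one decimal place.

The power spreads over a hemisphere of area 2π·r², so L_p = L_w − 10·log₁₀(2π·r²).
2π·r² = 8883 m², 10·log₁₀ of that is 39.486 dB.
L_p = 72 − 39.486 = 32.51 dB.

32.5 dB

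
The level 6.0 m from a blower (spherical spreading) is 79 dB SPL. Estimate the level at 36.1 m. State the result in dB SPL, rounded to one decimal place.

For a point source, L₂ = L₁ − 20·log₁₀(r₂/r₁).
L₂ = 79 − 20·log₁₀(36.1/6.0) = 79 − 15.587 = 63.41 dB SPL.

63.4 dB SPL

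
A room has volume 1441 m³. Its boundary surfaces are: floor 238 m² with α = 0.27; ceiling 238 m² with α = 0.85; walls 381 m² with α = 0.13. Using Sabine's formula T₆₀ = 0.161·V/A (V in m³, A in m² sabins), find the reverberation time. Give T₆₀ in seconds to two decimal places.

Total absorption A = 238·0.27 + 238·0.85 + 381·0.13 = 316.09 m² sabins.
T₆₀ = 0.161 × 1441 / 316.09 = 0.734 s.

0.73 s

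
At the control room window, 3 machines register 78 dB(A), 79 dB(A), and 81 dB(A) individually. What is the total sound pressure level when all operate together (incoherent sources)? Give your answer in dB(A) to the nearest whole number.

84 dB(A)

Incoherent sources combine by intensity addition: L_total = 10·log₁₀(Σ 10^(L_i/10)).
Σ 10^(L/10) = 10^(78/10) + 10^(79/10) + 10^(81/10) = 2.684e+08.
L_total = 10·log₁₀(2.684e+08) = 84.29 dB(A).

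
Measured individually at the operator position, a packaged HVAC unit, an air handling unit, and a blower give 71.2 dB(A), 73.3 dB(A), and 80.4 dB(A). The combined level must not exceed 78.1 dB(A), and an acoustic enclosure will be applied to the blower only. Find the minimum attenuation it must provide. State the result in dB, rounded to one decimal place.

The untreated sources together contribute 10^(71.2/10) + 10^(73.3/10) = 3.456e+07, i.e. 75.39 dB(A).
The limit corresponds to 10^(78.1/10) = 6.457e+07; subtracting the fixed part leaves 3.000e+07 for the blower, i.e. 74.77 dB(A).
Required insertion loss = 80.4 − 74.77 = 5.63 dB.

5.6 dB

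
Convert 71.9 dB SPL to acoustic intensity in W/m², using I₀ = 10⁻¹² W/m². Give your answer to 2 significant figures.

1.5e-05 W/m²

L = 10·log₁₀(I/I₀) ⇒ I = I₀·10^(L/10) = 10⁻¹² × 10^7.19.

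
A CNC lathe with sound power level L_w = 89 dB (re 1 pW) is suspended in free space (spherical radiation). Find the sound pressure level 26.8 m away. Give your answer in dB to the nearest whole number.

Free-field spherical radiation: L_p = L_w − 10·log₁₀(4π·r²), r = 26.8 m.
4π·r² = 9026 m², 10·log₁₀ of that is 39.555 dB.
L_p = 89 − 39.555 = 49.45 dB.

49 dB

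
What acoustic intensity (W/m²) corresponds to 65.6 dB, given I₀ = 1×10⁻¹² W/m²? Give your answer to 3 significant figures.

I = I₀·10^(L/10) = 10⁻¹² × 10^(65.6/10) = 10^(-5.440).

3.63e-06 W/m²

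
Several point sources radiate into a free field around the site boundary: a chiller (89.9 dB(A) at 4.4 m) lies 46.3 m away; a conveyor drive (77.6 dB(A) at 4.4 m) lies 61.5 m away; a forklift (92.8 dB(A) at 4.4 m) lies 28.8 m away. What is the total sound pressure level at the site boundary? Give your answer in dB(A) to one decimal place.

77.3 dB(A)

Propagate each source to the receiver with L = L_ref − 20·log₁₀(r/r_ref), then add intensities.
chiller: 89.9 − 20·log₁₀(46.3/4.4) = 89.9 − 20.44 = 69.46 dB(A).
conveyor drive: 77.6 − 20·log₁₀(61.5/4.4) = 77.6 − 22.91 = 54.69 dB(A).
forklift: 92.8 − 20·log₁₀(28.8/4.4) = 92.8 − 16.32 = 76.48 dB(A).
Σ 10^(L/10) = 5.360e+07 → L_total = 10·log₁₀(5.360e+07) = 77.29 dB(A).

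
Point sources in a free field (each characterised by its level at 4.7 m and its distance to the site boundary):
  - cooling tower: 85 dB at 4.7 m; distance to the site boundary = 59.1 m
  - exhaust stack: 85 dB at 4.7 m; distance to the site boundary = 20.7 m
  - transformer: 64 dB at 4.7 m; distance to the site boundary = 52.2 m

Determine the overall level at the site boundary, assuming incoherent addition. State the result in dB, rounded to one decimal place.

72.6 dB

Propagate each source to the receiver with L = L_ref − 20·log₁₀(r/r_ref), then add intensities.
cooling tower: 85 − 20·log₁₀(59.1/4.7) = 85 − 21.99 = 63.01 dB.
exhaust stack: 85 − 20·log₁₀(20.7/4.7) = 85 − 12.88 = 72.12 dB.
transformer: 64 − 20·log₁₀(52.2/4.7) = 64 − 20.91 = 43.09 dB.
Σ 10^(L/10) = 1.832e+07 → L_total = 10·log₁₀(1.832e+07) = 72.63 dB.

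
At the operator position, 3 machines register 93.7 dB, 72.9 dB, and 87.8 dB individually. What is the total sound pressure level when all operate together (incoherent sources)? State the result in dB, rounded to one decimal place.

94.7 dB

For uncorrelated sources the intensities add, so convert each level to linear form, sum, and take 10·log₁₀ of the total.
Σ 10^(L/10) = 10^(93.7/10) + 10^(72.9/10) + 10^(87.8/10) = 2.966e+09.
L_total = 10·log₁₀(2.966e+09) = 94.72 dB.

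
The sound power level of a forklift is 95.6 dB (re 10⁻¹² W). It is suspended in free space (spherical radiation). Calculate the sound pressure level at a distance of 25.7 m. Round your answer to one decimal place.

56.4 dB

L_p = L_w − 10·log₁₀(4π·r²) with r = 25.7 m.
4π·r² = 8300 m², 10·log₁₀ of that is 39.191 dB.
L_p = 95.6 − 39.191 = 56.41 dB.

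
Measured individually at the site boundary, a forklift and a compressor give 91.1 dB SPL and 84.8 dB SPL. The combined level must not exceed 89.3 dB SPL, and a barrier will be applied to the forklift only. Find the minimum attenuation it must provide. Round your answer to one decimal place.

3.7 dB

The untreated sources together contribute 10^(84.8/10) = 3.020e+08, i.e. 84.80 dB SPL.
To meet 89.3 dB SPL overall, the treated forklift may contribute at most 10^(89.3/10) − 3.020e+08 = 5.491e+08, i.e. 87.40 dB SPL.
So the forklift must be reduced from 91.1 to 87.40 dB SPL: IL = 3.70 dB.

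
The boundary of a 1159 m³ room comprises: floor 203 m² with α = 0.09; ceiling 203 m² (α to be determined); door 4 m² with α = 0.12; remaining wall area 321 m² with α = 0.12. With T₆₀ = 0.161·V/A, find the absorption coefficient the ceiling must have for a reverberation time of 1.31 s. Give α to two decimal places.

From T₆₀ = 0.161·V/A, the target T₆₀ = 1.31 s needs A = 0.161·1159/1.31 = 142.44 m².
Absorption from the other surfaces = 203·0.09 + 4·0.12 + 321·0.12 = 57.27 m², so the ceiling must supply 85.17 m² over 203 m².
α = 85.17/203 = 0.420.

0.42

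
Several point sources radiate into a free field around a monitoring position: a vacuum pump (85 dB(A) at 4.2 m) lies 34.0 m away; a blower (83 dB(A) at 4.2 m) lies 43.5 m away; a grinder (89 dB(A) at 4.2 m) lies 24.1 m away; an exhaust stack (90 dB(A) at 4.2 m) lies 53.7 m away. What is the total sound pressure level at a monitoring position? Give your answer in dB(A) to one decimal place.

75.7 dB(A)

First find each source's level at the receiver (point-source: −20·log₁₀(r/r_ref)), then combine on an intensity basis.
vacuum pump: 85 − 20·log₁₀(34.0/4.2) = 85 − 18.16 = 66.84 dB(A).
blower: 83 − 20·log₁₀(43.5/4.2) = 83 − 20.30 = 62.70 dB(A).
grinder: 89 − 20·log₁₀(24.1/4.2) = 89 − 15.18 = 73.82 dB(A).
exhaust stack: 90 − 20·log₁₀(53.7/4.2) = 90 − 22.13 = 67.87 dB(A).
Σ 10^(L/10) = 3.693e+07 → L_total = 10·log₁₀(3.693e+07) = 75.67 dB(A).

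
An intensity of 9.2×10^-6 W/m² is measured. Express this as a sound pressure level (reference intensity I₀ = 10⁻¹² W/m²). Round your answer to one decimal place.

69.6 dB

L = 10·log₁₀(I/I₀) = 10·log₁₀(9.2×10^-6/10⁻¹²) = 10·log₁₀(9.2×10^6).
L = 10·(0.9638 + 6) = 69.64 dB.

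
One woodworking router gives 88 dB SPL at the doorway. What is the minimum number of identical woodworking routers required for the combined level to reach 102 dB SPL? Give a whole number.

26

Need L₁ + 10·log₁₀ N ≥ 102, i.e. log₁₀ N ≥ 1.40.
N ≥ 10^(14.0/10) = 25.119, so N = 26.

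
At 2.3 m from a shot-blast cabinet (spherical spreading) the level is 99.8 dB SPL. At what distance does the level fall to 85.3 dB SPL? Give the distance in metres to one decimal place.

12.2 m

Point-source spreading drops the level by 20·log₁₀(r₂/r₁); inverting, r₂/r₁ = 10^(ΔL/20).
r₂ = 2.3·10^((99.8−85.3)/20) = 2.3·10^(14.5/20) = 12.21 m.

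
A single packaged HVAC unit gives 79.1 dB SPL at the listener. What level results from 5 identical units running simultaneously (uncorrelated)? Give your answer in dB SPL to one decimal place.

L_total = L₁ + 10·log₁₀ N for N identical incoherent sources.
L_total = 79.1 + 10·log₁₀(5) = 79.1 + 6.990 = 86.09 dB SPL.

86.1 dB SPL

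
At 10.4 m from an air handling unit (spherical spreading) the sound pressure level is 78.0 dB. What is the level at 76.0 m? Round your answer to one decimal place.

Point-source attenuation: ΔL = 20·log₁₀(r₂/r₁) = 20·log₁₀(76.0/10.4) = 17.276 dB.
L₂ = 78.0 − 20·log₁₀(76.0/10.4) = 78.0 − 17.276 = 60.72 dB.

60.7 dB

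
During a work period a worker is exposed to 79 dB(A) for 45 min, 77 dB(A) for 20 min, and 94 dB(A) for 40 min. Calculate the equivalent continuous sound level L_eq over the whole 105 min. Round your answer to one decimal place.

The energy average is taken in the linear domain: L_eq = 10·log₁₀[(Σ tᵢ·10^(Lᵢ/10))/T], T = 105 min.
Σ tᵢ·10^(Lᵢ/10) = 45·10^(79/10) + 20·10^(77/10) + 40·10^(94/10) = 1.051e+11.
L_eq = 10·log₁₀(1.051e+11/105) = 90.00 dB(A).

90.0 dB(A)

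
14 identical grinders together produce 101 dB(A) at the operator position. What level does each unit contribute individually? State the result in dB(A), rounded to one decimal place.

89.5 dB(A)

14 equal contributions raise the level by 10·log₁₀ 14 = 11.461 dB, so each unit alone gives 101 − 11.461.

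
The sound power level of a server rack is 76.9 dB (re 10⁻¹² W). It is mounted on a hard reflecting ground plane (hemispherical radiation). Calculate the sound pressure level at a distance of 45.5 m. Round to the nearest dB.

Free-field hemispherical radiation: L_p = L_w − 10·log₁₀(2π·r²), r = 45.5 m.
2π·r² = 1.301e+04 m², 10·log₁₀ of that is 41.142 dB.
L_p = 76.9 − 41.142 = 35.76 dB.

36 dB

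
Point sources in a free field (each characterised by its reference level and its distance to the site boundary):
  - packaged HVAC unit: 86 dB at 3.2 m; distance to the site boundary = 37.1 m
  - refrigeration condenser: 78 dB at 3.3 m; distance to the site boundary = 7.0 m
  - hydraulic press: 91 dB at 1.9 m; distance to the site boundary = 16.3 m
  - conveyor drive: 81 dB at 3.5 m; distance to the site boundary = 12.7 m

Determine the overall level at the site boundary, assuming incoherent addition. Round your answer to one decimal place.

Apply inverse-square spreading to bring every level to the receiver, then sum 10^(L/10).
packaged HVAC unit: 86 − 20·log₁₀(37.1/3.2) = 86 − 21.28 = 64.72 dB.
refrigeration condenser: 78 − 20·log₁₀(7.0/3.3) = 78 − 6.53 = 71.47 dB.
hydraulic press: 91 − 20·log₁₀(16.3/1.9) = 91 − 18.67 = 72.33 dB.
conveyor drive: 81 − 20·log₁₀(12.7/3.5) = 81 − 11.19 = 69.81 dB.
Σ 10^(L/10) = 4.365e+07 → L_total = 10·log₁₀(4.365e+07) = 76.40 dB.

76.4 dB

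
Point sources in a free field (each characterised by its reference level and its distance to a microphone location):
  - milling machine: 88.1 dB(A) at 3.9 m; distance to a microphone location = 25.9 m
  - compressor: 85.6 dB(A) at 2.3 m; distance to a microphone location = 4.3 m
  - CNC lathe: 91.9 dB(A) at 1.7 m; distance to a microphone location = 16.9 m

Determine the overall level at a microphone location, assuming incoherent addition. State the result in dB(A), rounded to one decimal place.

81.3 dB(A)

Propagate each source to the receiver with L = L_ref − 20·log₁₀(r/r_ref), then add intensities.
milling machine: 88.1 − 20·log₁₀(25.9/3.9) = 88.1 − 16.44 = 71.66 dB(A).
compressor: 85.6 − 20·log₁₀(4.3/2.3) = 85.6 − 5.43 = 80.17 dB(A).
CNC lathe: 91.9 − 20·log₁₀(16.9/1.7) = 91.9 − 19.95 = 71.95 dB(A).
Σ 10^(L/10) = 1.342e+08 → L_total = 10·log₁₀(1.342e+08) = 81.28 dB(A).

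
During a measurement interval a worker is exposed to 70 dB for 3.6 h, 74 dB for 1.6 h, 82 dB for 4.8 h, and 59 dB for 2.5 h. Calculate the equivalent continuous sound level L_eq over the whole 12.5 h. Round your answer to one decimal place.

78.3 dB

L_eq = 10·log₁₀[(1/T)·Σ tᵢ·10^(Lᵢ/10)] with T = 12.5 h.
Σ tᵢ·10^(Lᵢ/10) = 3.6·10^(70/10) + 1.6·10^(74/10) + 4.8·10^(82/10) + 2.5·10^(59/10) = 8.389e+08.
L_eq = 10·log₁₀(8.389e+08/12.5) = 78.27 dB.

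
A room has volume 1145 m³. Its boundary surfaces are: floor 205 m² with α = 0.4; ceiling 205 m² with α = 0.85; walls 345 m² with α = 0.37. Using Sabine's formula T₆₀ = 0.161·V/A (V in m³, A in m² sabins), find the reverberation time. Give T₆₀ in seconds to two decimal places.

A = Σ Sᵢαᵢ = 205·0.4 + 205·0.85 + 345·0.37 = 383.90 m².
T₆₀ = 0.161 × 1145 / 383.90 = 0.480 s.

0.48 s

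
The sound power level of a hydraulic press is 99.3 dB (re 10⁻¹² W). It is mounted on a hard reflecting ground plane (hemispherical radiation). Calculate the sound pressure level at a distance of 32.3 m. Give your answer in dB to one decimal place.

L_p = L_w − 10·log₁₀(2π·r²) with r = 32.3 m.
2π·r² = 6555 m², 10·log₁₀ of that is 38.166 dB.
L_p = 99.3 − 38.166 = 61.13 dB.

61.1 dB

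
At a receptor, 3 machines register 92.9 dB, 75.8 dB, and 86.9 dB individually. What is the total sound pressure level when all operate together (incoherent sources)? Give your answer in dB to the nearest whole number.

94 dB

Incoherent sources combine by intensity addition: L_total = 10·log₁₀(Σ 10^(L_i/10)).
Σ 10^(L/10) = 10^(92.9/10) + 10^(75.8/10) + 10^(86.9/10) = 2.478e+09.
L_total = 10·log₁₀(2.478e+09) = 93.94 dB.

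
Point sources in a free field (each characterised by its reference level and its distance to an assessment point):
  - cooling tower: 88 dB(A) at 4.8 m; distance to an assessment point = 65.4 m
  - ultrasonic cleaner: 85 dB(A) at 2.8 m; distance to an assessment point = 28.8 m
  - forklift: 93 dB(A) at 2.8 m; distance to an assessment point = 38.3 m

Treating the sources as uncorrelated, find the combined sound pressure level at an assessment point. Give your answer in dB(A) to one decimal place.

First find each source's level at the receiver (point-source: −20·log₁₀(r/r_ref)), then combine on an intensity basis.
cooling tower: 88 − 20·log₁₀(65.4/4.8) = 88 − 22.69 = 65.31 dB(A).
ultrasonic cleaner: 85 − 20·log₁₀(28.8/2.8) = 85 − 20.24 = 64.76 dB(A).
forklift: 93 − 20·log₁₀(38.3/2.8) = 93 − 22.72 = 70.28 dB(A).
Σ 10^(L/10) = 1.705e+07 → L_total = 10·log₁₀(1.705e+07) = 72.32 dB(A).

72.3 dB(A)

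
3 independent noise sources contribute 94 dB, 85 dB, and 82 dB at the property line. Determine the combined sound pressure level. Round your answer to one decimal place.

94.8 dB

Incoherent sources combine by intensity addition: L_total = 10·log₁₀(Σ 10^(L_i/10)).
Σ 10^(L/10) = 10^(94/10) + 10^(85/10) + 10^(82/10) = 2.987e+09.
L_total = 10·log₁₀(2.987e+09) = 94.75 dB.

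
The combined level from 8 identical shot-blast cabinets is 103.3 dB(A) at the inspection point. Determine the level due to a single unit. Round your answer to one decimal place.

94.3 dB(A)

For N identical incoherent sources L_total = L₁ + 10·log₁₀ N, so L₁ = 103.3 − 10·log₁₀(8) = 103.3 − 9.031.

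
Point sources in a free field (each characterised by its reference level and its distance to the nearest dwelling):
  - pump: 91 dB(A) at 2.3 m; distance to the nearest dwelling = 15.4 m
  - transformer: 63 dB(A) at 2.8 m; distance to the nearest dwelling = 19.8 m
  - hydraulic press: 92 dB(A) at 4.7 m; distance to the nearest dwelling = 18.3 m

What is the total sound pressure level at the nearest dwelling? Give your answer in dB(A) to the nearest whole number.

First find each source's level at the receiver (point-source: −20·log₁₀(r/r_ref)), then combine on an intensity basis.
pump: 91 − 20·log₁₀(15.4/2.3) = 91 − 16.52 = 74.48 dB(A).
transformer: 63 − 20·log₁₀(19.8/2.8) = 63 − 16.99 = 46.01 dB(A).
hydraulic press: 92 − 20·log₁₀(18.3/4.7) = 92 − 11.81 = 80.19 dB(A).
Σ 10^(L/10) = 1.327e+08 → L_total = 10·log₁₀(1.327e+08) = 81.23 dB(A).

81 dB(A)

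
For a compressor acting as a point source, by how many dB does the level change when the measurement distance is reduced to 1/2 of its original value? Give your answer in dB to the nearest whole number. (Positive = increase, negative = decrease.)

With spherical spreading the level changes by −20·log₁₀(r₂/r₁).
ΔL = −20·log₁₀(0.5) = +6.02 dB.

+6 dB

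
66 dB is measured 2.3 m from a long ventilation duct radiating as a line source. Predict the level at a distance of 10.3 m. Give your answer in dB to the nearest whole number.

59 dB

Line-source attenuation: ΔL = 10·log₁₀(r₂/r₁) = 10·log₁₀(10.3/2.3) = 6.511 dB.
L₂ = 66 − 10·log₁₀(10.3/2.3) = 66 − 6.511 = 59.49 dB.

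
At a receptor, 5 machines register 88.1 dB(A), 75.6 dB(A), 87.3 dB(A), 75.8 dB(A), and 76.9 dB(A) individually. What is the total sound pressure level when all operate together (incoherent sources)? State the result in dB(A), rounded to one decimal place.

Incoherent sources combine by intensity addition: L_total = 10·log₁₀(Σ 10^(L_i/10)).
Σ 10^(L/10) = 10^(88.1/10) + 10^(75.6/10) + 10^(87.3/10) + 10^(75.8/10) + 10^(76.9/10) = 1.306e+09.
L_total = 10·log₁₀(1.306e+09) = 91.16 dB(A).

91.2 dB(A)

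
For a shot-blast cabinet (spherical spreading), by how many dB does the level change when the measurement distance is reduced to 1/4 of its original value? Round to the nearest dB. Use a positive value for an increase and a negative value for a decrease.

A point source loses 6 dB per doubling of distance; generally ΔL = −20·log₁₀(r₂/r₁).
ΔL = −20·log₁₀(0.25) = +12.04 dB.

+12 dB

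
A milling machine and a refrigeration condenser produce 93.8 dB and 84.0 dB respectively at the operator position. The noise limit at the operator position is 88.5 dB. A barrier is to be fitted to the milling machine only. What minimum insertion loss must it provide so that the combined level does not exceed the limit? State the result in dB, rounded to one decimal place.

Fixed contribution from the other source: Σ 10^(L/10) = 10^(84.0/10) = 2.512e+08 (84.00 dB).
To meet 88.5 dB overall, the treated milling machine may contribute at most 10^(88.5/10) − 2.512e+08 = 4.568e+08, i.e. 86.60 dB.
So the milling machine must be reduced from 93.8 to 86.60 dB: IL = 7.20 dB.

7.2 dB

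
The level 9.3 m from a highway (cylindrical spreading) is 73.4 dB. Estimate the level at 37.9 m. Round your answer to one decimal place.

67.3 dB

Cylindrical spreading from a line source gives a 10·log₁₀(r₂/r₁) drop.
L₂ = 73.4 − 10·log₁₀(37.9/9.3) = 73.4 − 6.102 = 67.30 dB.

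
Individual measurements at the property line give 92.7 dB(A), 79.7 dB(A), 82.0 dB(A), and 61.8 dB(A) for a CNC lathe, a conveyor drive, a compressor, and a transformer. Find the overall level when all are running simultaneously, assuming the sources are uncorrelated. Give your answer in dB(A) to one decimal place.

93.3 dB(A)

For uncorrelated sources the intensities add, so convert each level to linear form, sum, and take 10·log₁₀ of the total.
Σ 10^(L/10) = 10^(92.7/10) + 10^(79.7/10) + 10^(82.0/10) + 10^(61.8/10) = 2.115e+09.
L_total = 10·log₁₀(2.115e+09) = 93.25 dB(A).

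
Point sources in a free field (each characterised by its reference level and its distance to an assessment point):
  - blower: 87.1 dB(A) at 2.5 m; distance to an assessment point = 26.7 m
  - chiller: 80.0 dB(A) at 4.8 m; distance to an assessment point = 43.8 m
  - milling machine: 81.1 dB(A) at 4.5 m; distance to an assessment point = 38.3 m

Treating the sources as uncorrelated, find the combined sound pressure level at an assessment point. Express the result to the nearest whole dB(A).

Apply inverse-square spreading to bring every level to the receiver, then sum 10^(L/10).
blower: 87.1 − 20·log₁₀(26.7/2.5) = 87.1 − 20.57 = 66.53 dB(A).
chiller: 80.0 − 20·log₁₀(43.8/4.8) = 80.0 − 19.20 = 60.80 dB(A).
milling machine: 81.1 − 20·log₁₀(38.3/4.5) = 81.1 − 18.60 = 62.50 dB(A).
Σ 10^(L/10) = 7.476e+06 → L_total = 10·log₁₀(7.476e+06) = 68.74 dB(A).

69 dB(A)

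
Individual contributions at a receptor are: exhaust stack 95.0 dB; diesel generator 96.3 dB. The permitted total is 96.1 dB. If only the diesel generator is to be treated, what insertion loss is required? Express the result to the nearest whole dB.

Fixed contribution from the other source: Σ 10^(L/10) = 10^(95.0/10) = 3.162e+09 (95.00 dB).
To meet 96.1 dB overall, the treated diesel generator may contribute at most 10^(96.1/10) − 3.162e+09 = 9.115e+08, i.e. 89.60 dB.
Required insertion loss = 96.3 − 89.60 = 6.70 dB.

7 dB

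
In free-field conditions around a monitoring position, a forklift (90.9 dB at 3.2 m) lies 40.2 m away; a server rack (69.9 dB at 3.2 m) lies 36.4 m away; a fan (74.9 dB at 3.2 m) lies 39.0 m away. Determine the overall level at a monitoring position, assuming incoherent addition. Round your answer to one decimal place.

First find each source's level at the receiver (point-source: −20·log₁₀(r/r_ref)), then combine on an intensity basis.
forklift: 90.9 − 20·log₁₀(40.2/3.2) = 90.9 − 21.98 = 68.92 dB.
server rack: 69.9 − 20·log₁₀(36.4/3.2) = 69.9 − 21.12 = 48.78 dB.
fan: 74.9 − 20·log₁₀(39.0/3.2) = 74.9 − 21.72 = 53.18 dB.
Σ 10^(L/10) = 8.079e+06 → L_total = 10·log₁₀(8.079e+06) = 69.07 dB.

69.1 dB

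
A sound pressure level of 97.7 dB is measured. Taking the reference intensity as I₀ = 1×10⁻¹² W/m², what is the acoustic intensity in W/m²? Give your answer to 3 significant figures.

0.00589 W/m²

I/I₀ = 10^(97.7/10) = 5.888e+09, so I = 5.888e+09 × 10⁻¹² W/m².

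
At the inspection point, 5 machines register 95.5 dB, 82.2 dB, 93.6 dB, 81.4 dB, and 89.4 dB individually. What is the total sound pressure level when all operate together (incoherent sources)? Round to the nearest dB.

98 dB

Incoherent sources combine by intensity addition: L_total = 10·log₁₀(Σ 10^(L_i/10)).
Σ 10^(L/10) = 10^(95.5/10) + 10^(82.2/10) + 10^(93.6/10) + 10^(81.4/10) + 10^(89.4/10) = 7.014e+09.
L_total = 10·log₁₀(7.014e+09) = 98.46 dB.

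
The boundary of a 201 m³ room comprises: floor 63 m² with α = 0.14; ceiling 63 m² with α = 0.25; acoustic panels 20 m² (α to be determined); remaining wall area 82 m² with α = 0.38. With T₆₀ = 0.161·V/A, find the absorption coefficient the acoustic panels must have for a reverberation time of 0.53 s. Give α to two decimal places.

0.27

A = 0.161·V/T₆₀ = 0.161·201/0.53 = 61.06 m² sabins.
Absorption from the other surfaces = 63·0.14 + 63·0.25 + 82·0.38 = 55.73 m², so the acoustic panels must supply 5.33 m² over 20 m².
α = 5.33/20 = 0.266.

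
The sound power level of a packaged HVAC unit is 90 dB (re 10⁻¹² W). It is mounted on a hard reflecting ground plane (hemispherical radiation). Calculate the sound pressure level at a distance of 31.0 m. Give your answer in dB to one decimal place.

Free-field hemispherical radiation: L_p = L_w − 10·log₁₀(2π·r²), r = 31.0 m.
2π·r² = 6038 m², 10·log₁₀ of that is 37.809 dB.
L_p = 90 − 37.809 = 52.19 dB.

52.2 dB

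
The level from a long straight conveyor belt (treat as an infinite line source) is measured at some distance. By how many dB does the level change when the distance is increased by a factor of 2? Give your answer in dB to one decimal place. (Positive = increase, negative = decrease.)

-3.0 dB

Line-source spreading: ΔL = −10·log₁₀(r₂/r₁).
ΔL = −10·log₁₀(2) = -3.01 dB.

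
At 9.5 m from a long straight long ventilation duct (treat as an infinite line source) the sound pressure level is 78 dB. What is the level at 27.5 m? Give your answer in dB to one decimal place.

For a line source, L₂ = L₁ − 10·log₁₀(r₂/r₁).
L₂ = 78 − 10·log₁₀(27.5/9.5) = 78 − 4.616 = 73.38 dB.

73.4 dB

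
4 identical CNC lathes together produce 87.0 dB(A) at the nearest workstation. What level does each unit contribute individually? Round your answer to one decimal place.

4 equal contributions raise the level by 10·log₁₀ 4 = 6.021 dB, so each unit alone gives 87.0 − 6.021.

81.0 dB(A)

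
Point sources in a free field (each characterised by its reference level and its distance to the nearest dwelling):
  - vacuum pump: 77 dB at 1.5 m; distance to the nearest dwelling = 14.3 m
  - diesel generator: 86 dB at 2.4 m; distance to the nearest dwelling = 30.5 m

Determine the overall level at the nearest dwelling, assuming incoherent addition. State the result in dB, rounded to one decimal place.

64.8 dB

Apply inverse-square spreading to bring every level to the receiver, then sum 10^(L/10).
vacuum pump: 77 − 20·log₁₀(14.3/1.5) = 77 − 19.58 = 57.42 dB.
diesel generator: 86 − 20·log₁₀(30.5/2.4) = 86 − 22.08 = 63.92 dB.
Σ 10^(L/10) = 3.016e+06 → L_total = 10·log₁₀(3.016e+06) = 64.80 dB.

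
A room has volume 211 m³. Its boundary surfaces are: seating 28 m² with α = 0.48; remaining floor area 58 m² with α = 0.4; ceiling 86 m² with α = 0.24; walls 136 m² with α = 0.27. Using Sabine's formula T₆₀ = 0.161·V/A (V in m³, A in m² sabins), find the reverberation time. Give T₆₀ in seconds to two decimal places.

Total absorption A = 28·0.48 + 58·0.4 + 86·0.24 + 136·0.27 = 94.00 m² sabins.
T₆₀ = 0.161·V/A = 0.161·211/94.00 = 0.361 s.

0.36 s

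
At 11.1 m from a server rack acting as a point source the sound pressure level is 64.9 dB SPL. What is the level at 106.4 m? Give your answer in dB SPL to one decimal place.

Spherical spreading from a point source gives a 20·log₁₀(r₂/r₁) drop.
L₂ = 64.9 − 20·log₁₀(106.4/11.1) = 64.9 − 19.632 = 45.27 dB SPL.

45.3 dB SPL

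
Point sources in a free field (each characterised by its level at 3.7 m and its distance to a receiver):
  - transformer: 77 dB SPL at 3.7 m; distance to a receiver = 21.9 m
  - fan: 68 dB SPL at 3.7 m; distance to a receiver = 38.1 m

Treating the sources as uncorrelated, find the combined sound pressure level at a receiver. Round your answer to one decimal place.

Propagate each source to the receiver with L = L_ref − 20·log₁₀(r/r_ref), then add intensities.
transformer: 77 − 20·log₁₀(21.9/3.7) = 77 − 15.44 = 61.56 dB SPL.
fan: 68 − 20·log₁₀(38.1/3.7) = 68 − 20.25 = 47.75 dB SPL.
Σ 10^(L/10) = 1.490e+06 → L_total = 10·log₁₀(1.490e+06) = 61.73 dB SPL.

61.7 dB SPL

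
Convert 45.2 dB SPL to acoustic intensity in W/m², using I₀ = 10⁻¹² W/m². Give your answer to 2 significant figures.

L = 10·log₁₀(I/I₀) ⇒ I = I₀·10^(L/10) = 10⁻¹² × 10^4.52.

3.3e-08 W/m²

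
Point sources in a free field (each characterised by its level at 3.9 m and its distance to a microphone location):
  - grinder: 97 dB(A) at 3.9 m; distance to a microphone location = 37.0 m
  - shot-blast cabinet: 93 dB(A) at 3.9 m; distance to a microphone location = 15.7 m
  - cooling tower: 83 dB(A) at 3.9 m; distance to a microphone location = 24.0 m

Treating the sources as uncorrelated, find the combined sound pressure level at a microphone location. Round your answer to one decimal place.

Propagate each source to the receiver with L = L_ref − 20·log₁₀(r/r_ref), then add intensities.
grinder: 97 − 20·log₁₀(37.0/3.9) = 97 − 19.54 = 77.46 dB(A).
shot-blast cabinet: 93 − 20·log₁₀(15.7/3.9) = 93 − 12.10 = 80.90 dB(A).
cooling tower: 83 − 20·log₁₀(24.0/3.9) = 83 − 15.78 = 67.22 dB(A).
Σ 10^(L/10) = 1.841e+08 → L_total = 10·log₁₀(1.841e+08) = 82.65 dB(A).

82.6 dB(A)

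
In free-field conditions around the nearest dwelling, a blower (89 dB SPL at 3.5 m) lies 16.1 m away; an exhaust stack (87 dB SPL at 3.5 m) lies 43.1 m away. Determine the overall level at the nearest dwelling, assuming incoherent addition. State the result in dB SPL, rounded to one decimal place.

76.1 dB SPL

First find each source's level at the receiver (point-source: −20·log₁₀(r/r_ref)), then combine on an intensity basis.
blower: 89 − 20·log₁₀(16.1/3.5) = 89 − 13.26 = 75.74 dB SPL.
exhaust stack: 87 − 20·log₁₀(43.1/3.5) = 87 − 21.81 = 65.19 dB SPL.
Σ 10^(L/10) = 4.084e+07 → L_total = 10·log₁₀(4.084e+07) = 76.11 dB SPL.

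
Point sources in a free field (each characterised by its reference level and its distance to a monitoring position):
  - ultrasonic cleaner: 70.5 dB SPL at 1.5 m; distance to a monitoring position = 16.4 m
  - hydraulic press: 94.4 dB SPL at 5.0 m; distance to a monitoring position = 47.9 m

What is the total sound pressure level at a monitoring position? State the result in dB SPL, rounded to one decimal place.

First find each source's level at the receiver (point-source: −20·log₁₀(r/r_ref)), then combine on an intensity basis.
ultrasonic cleaner: 70.5 − 20·log₁₀(16.4/1.5) = 70.5 − 20.78 = 49.72 dB SPL.
hydraulic press: 94.4 − 20·log₁₀(47.9/5.0) = 94.4 − 19.63 = 74.77 dB SPL.
Σ 10^(L/10) = 3.010e+07 → L_total = 10·log₁₀(3.010e+07) = 74.79 dB SPL.

74.8 dB SPL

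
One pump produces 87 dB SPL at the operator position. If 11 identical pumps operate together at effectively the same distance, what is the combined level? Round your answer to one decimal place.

With 11 equal, uncorrelated contributions the intensity is 11× that of one unit, giving a rise of 10·log₁₀ 11.
L_total = 87 + 10·log₁₀(11) = 87 + 10.414 = 97.41 dB SPL.

97.4 dB SPL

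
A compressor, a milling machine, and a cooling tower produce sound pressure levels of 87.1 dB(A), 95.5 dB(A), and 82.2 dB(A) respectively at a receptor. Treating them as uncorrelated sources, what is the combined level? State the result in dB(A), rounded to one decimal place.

96.3 dB(A)

For uncorrelated sources the intensities add, so convert each level to linear form, sum, and take 10·log₁₀ of the total.
Σ 10^(L/10) = 10^(87.1/10) + 10^(95.5/10) + 10^(82.2/10) = 4.227e+09.
L_total = 10·log₁₀(4.227e+09) = 96.26 dB(A).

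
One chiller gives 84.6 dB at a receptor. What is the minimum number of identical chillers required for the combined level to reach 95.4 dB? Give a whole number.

13

The shortfall is 95.4 − 84.6 = 10.8 dB, and N units add 10·log₁₀ N, so need 10·log₁₀ N ≥ 10.8.
N ≥ 10^(10.8/10) = 12.023, so N = 13.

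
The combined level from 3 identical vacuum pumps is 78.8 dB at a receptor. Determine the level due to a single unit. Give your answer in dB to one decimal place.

Dividing the total intensity by 3 lowers the level by 10·log₁₀ 3 = 4.771 dB: L₁ = 78.8 − 4.771.

74.0 dB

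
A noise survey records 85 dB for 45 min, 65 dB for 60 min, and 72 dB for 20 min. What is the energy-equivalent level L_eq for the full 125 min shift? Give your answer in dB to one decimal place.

The energy average is taken in the linear domain: L_eq = 10·log₁₀[(Σ tᵢ·10^(Lᵢ/10))/T], T = 125 min.
Σ tᵢ·10^(Lᵢ/10) = 45·10^(85/10) + 60·10^(65/10) + 20·10^(72/10) = 1.474e+10.
L_eq = 10·log₁₀(1.474e+10/125) = 80.71 dB.

80.7 dB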